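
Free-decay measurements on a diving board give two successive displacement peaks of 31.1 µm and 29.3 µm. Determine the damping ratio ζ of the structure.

Logarithmic decrement δ = (1/n)·ln(x₀/x_n) = (1/1)·ln(31.1/29.3) = (1/1)·ln(1.061) = 0.05962.
ζ = δ/√(4π² + δ²) = 0.05962/√(39.48 + 0.00355) = 0.05962/6.283 = 0.009488.

0.00949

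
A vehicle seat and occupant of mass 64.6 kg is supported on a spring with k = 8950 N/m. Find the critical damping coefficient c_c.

1520 N·s/m

c_c = 2√(k·m) = 2√(8950 × 64.6) = 2 × 760.4 = 1521 N·s/m.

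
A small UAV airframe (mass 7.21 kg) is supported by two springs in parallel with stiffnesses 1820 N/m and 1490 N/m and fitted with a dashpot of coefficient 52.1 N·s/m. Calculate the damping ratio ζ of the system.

0.169

Parallel springs add: k_eq = 1820 + 1490 = 3310 N/m.
ω_n = √(k_eq/m) = √(3310/7.21) = 21.43 rad/s.
Critical damping c_c = 2√(k_eq·m) = 2√(3310 × 7.21) = 309.0 N·s/m, so ζ = c/c_c = 52.1/309.0 = 0.1686.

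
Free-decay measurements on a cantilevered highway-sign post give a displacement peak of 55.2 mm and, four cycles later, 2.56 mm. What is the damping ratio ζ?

0.121

Logarithmic decrement δ = (1/n)·ln(x₀/x_n) = (1/4)·ln(55.2/2.56) = (1/4)·ln(21.56) = 0.7677.
ζ = δ/√(4π² + δ²) = 0.7677/√(39.48 + 0.589) = 0.7677/6.330 = 0.1213.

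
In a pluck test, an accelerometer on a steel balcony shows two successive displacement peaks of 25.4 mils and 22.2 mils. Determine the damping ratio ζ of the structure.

0.0214

Logarithmic decrement δ = (1/n)·ln(x₀/x_n) = (1/1)·ln(25.4/22.2) = (1/1)·ln(1.144) = 0.1347.
ζ = δ/√(4π² + δ²) = 0.1347/√(39.48 + 0.0181) = 0.1347/6.285 = 0.02143.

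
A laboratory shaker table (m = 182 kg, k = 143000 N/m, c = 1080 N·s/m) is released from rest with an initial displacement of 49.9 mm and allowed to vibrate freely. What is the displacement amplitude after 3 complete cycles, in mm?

ζ = c/(2√(km)) = 1080/(2√(143000 × 182)) = 1080/10200 = 0.1058.
Logarithmic decrement δ = 2πζ/√(1 − ζ²) = 2π × 0.1058/√(1 − 0.0112) = 0.6688.
After n cycles, x_n/x₀ = e^(−nδ), so x_3 = 49.9 × e^(−3 × 0.6688) = 49.9 × 0.1345 = 6.710 mm.

6.71 mm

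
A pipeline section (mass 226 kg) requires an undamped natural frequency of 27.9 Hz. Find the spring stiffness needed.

ω_n = 2πf_n = 2π × 27.9 = 175.3 rad/s.
k = m·ω_n² = 226 × 175.3² = 226 × 30730 = 6945000 N/m.

6950000 N/m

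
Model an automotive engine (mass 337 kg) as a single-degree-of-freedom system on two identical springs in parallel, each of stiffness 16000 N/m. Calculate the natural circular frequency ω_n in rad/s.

9.74 rad/s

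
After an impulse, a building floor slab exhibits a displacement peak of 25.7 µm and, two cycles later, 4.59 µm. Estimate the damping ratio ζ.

0.136

Logarithmic decrement δ = (1/n)·ln(x₀/x_n) = (1/2)·ln(25.7/4.59) = (1/2)·ln(5.599) = 0.8613.
ζ = δ/√(4π² + δ²) = 0.8613/√(39.48 + 0.742) = 0.8613/6.342 = 0.1358.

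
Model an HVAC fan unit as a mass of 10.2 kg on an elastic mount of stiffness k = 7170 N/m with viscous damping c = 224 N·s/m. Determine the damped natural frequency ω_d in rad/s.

24.1 rad/s

ω_n = √(k/m) = √(7170/10.2) = 26.51 rad/s.
Critical damping c_c = 2√(k·m) = 2√(7170 × 10.2) = 540.9 N·s/m, so ζ = c/c_c = 224/540.9 = 0.4142.
ω_d = ω_n√(1 − ζ²) = 26.51 × √(1 − 0.172) = 24.13 rad/s.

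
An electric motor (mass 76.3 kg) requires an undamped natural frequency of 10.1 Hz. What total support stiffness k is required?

ω_n = 2πf_n = 2π × 10.1 = 63.46 rad/s.
k = m·ω_n² = 76.3 × 63.46² = 76.3 × 4027 = 307300 N/m.

307000 N/m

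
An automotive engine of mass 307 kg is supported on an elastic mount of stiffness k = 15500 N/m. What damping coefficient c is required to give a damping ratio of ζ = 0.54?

c_c = 2√(k·m) = 2√(15500 × 307) = 4363 N·s/m.
c = ζ·c_c = 0.54 × 4363 = 2356 N·s/m.

2360 N·s/m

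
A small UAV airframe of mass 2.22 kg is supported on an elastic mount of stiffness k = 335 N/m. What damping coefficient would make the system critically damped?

c_c = 2√(k·m) = 2√(335.0 × 2.22) = 2 × 27.27 = 54.54 N·s/m.

54.5 N·s/m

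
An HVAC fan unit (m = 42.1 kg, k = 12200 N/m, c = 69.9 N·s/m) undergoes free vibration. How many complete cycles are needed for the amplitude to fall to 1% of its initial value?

ζ = c/(2√(km)) = 69.9/(2√(12200 × 42.1)) = 69.9/1433 = 0.04877.
Logarithmic decrement δ = 2πζ/√(1 − ζ²) = 2π × 0.04877/√(1 − 0.00238) = 0.3068.
x_n/x₀ = e^(−nδ) ≤ 0.01; take ln: n ≥ ln(1/0.01)/δ = 4.605/0.3068 = 15.01.
So 16 complete cycles are required.

16 cycles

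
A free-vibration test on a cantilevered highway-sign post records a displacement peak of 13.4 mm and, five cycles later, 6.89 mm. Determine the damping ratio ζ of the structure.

Logarithmic decrement δ = (1/n)·ln(x₀/x_n) = (1/5)·ln(13.4/6.89) = (1/5)·ln(1.945) = 0.1330.
ζ = δ/√(4π² + δ²) = 0.1330/√(39.48 + 0.0177) = 0.1330/6.285 = 0.02117.

0.0212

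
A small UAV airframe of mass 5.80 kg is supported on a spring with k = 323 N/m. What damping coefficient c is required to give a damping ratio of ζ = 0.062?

c_c = 2√(k·m) = 2√(323.0 × 5.80) = 86.57 N·s/m.
c = ζ·c_c = 0.062 × 86.57 = 5.367 N·s/m.

5.37 N·s/m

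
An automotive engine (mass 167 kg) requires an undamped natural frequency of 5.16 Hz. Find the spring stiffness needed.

ω_n = 2πf_n = 2π × 5.16 = 32.42 rad/s.
k = m·ω_n² = 167 × 32.42² = 167 × 1051 = 175500 N/m.

176000 N/m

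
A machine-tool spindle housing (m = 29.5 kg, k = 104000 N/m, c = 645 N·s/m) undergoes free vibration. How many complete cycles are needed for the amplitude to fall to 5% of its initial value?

3 cycles

ζ = c/(2√(km)) = 645/(2√(104000 × 29.5)) = 645/3503 = 0.1841.
Logarithmic decrement δ = 2πζ/√(1 − ζ²) = 2π × 0.1841/√(1 − 0.0339) = 1.177.
x_n/x₀ = e^(−nδ) ≤ 0.05; take ln: n ≥ ln(1/0.05)/δ = 2.996/1.177 = 2.545.
So 3 complete cycles are required.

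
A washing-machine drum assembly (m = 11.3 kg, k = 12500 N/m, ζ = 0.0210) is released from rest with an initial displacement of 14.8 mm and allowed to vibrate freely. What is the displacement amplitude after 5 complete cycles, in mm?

7.65 mm

Logarithmic decrement δ = 2πζ/√(1 − ζ²) = 2π × 0.02100/√(1 − 0.000441) = 0.1320.
After n cycles, x_n/x₀ = e^(−nδ), so x_5 = 14.8 × e^(−5 × 0.1320) = 14.8 × 0.5169 = 7.650 mm.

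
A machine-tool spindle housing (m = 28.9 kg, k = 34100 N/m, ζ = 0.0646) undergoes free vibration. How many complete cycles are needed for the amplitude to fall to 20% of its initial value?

Logarithmic decrement δ = 2πζ/√(1 − ζ²) = 2π × 0.06460/√(1 − 0.00417) = 0.4067.
x_n/x₀ = e^(−nδ) ≤ 0.2; take ln: n ≥ ln(1/0.2)/δ = 1.609/0.4067 = 3.957.
So 4 complete cycles are required.

4 cycles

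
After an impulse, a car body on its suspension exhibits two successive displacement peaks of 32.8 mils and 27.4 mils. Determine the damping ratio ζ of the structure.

0.0286

Logarithmic decrement δ = (1/n)·ln(x₀/x_n) = (1/1)·ln(32.8/27.4) = (1/1)·ln(1.197) = 0.1799.
ζ = δ/√(4π² + δ²) = 0.1799/√(39.48 + 0.0324) = 0.1799/6.286 = 0.02862.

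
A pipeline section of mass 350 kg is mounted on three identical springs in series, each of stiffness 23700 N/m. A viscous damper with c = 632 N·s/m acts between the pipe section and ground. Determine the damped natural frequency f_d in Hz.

Series springs: 1/k_eq = 3/23700, so k_eq = 23700/3 = 7900 N/m.
ω_n = √(k_eq/m) = √(7900/350) = 4.751 rad/s.
Critical damping c_c = 2√(k_eq·m) = 2√(7900 × 350) = 3326 N·s/m, so ζ = c/c_c = 632/3326 = 0.1900.
ω_d = ω_n√(1 − ζ²) = 4.751 × √(1 − 0.0361) = 4.664 rad/s.
f_d = ω_d/(2π) = 0.7424 Hz.

0.742 Hz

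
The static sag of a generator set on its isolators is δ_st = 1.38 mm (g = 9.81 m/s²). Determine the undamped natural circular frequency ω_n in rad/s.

ω_n = √(g/δ_st) = √(9.81/0.00138) = √7109 = 84.31 rad/s.

84.3 rad/s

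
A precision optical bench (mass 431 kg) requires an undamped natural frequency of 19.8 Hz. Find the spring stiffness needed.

ω_n = 2πf_n = 2π × 19.8 = 124.4 rad/s.
k = m·ω_n² = 431 × 124.4² = 431 × 15480 = 6671000 N/m.

6670000 N/m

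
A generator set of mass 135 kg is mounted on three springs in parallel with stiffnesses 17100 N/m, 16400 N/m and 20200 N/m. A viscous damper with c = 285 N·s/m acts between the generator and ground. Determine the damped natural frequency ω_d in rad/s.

Parallel springs add: k_eq = 17100 + 16400 + 20200 = 53700 N/m.
ω_n = √(k_eq/m) = √(53700/135) = 19.94 rad/s.
Critical damping c_c = 2√(k_eq·m) = 2√(53700 × 135) = 5385 N·s/m, so ζ = c/c_c = 285/5385 = 0.05292.
ω_d = ω_n√(1 − ζ²) = 19.94 × √(1 − 0.00280) = 19.92 rad/s.

19.9 rad/s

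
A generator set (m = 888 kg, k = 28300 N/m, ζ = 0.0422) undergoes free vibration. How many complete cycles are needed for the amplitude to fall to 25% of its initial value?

Logarithmic decrement δ = 2πζ/√(1 − ζ²) = 2π × 0.04220/√(1 − 0.00178) = 0.2654.
x_n/x₀ = e^(−nδ) ≤ 0.25; take ln: n ≥ ln(1/0.25)/δ = 1.386/0.2654 = 5.224.
So 6 complete cycles are required.

6 cycles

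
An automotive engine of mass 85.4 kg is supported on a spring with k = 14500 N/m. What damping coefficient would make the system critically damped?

c_c = 2√(k·m) = 2√(14500 × 85.4) = 2 × 1113 = 2226 N·s/m.

2230 N·s/m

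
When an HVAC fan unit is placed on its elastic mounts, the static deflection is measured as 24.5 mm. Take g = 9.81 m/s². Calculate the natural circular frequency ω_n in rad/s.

ω_n = √(g/δ_st) = √(9.81/0.0245) = √400.4 = 20.01 rad/s.

20.0 rad/s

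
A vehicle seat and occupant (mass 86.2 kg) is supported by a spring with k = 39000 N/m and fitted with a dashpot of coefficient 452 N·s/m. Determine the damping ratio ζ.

0.123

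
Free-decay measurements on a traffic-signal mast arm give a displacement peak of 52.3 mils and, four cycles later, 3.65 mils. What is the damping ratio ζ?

0.105

Logarithmic decrement δ = (1/n)·ln(x₀/x_n) = (1/4)·ln(52.3/3.65) = (1/4)·ln(14.33) = 0.6656.
ζ = δ/√(4π² + δ²) = 0.6656/√(39.48 + 0.443) = 0.6656/6.318 = 0.1053.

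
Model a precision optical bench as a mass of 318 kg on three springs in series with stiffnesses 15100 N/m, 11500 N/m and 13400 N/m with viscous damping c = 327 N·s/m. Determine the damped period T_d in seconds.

Series springs: 1/k_eq = 1/15100 + 1/11500 + 1/13400 = 0.0002278, so k_eq = 4390 N/m.
ω_n = √(k_eq/m) = √(4390/318) = 3.715 rad/s.
Critical damping c_c = 2√(k_eq·m) = 2√(4390 × 318) = 2363 N·s/m, so ζ = c/c_c = 327/2363 = 0.1384.
ω_d = ω_n√(1 − ζ²) = 3.715 × √(1 − 0.0192) = 3.680 rad/s.
T_d = 2π/ω_d = 1.708 s.

1.71 s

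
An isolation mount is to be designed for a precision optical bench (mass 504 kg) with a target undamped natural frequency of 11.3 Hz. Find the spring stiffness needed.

ω_n = 2πf_n = 2π × 11.3 = 71.00 rad/s.
k = m·ω_n² = 504 × 71.00² = 504 × 5041 = 2541000 N/m.

2540000 N/m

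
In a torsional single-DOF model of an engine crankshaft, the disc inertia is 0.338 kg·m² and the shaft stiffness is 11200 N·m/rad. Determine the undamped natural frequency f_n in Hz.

29.0 Hz

ω_n = √(k_t/J) = √(11200/0.338) = √33140 = 182.0 rad/s.
f_n = ω_n/(2π) = 182.0/6.283 = 28.97 Hz.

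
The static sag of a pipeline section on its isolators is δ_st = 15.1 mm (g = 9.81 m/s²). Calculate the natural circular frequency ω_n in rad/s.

25.5 rad/s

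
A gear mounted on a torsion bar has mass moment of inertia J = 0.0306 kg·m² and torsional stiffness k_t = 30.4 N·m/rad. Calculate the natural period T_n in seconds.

ω_n = √(k_t/J) = √(30.4/0.0306) = √993.5 = 31.52 rad/s.
T_n = 2π/ω_n = 6.283/31.52 = 0.1993 s.

0.199 s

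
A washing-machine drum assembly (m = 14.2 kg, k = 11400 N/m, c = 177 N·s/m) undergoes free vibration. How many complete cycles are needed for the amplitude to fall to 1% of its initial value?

4 cycles

ζ = c/(2√(km)) = 177/(2√(11400 × 14.2)) = 177/804.7 = 0.2200.
Logarithmic decrement δ = 2πζ/√(1 − ζ²) = 2π × 0.2200/√(1 − 0.0484) = 1.417.
x_n/x₀ = e^(−nδ) ≤ 0.01; take ln: n ≥ ln(1/0.01)/δ = 4.605/1.417 = 3.251.
So 4 complete cycles are required.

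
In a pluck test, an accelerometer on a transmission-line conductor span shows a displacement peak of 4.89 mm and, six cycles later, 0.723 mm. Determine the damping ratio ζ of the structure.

0.0506

Logarithmic decrement δ = (1/n)·ln(x₀/x_n) = (1/6)·ln(4.89/0.723) = (1/6)·ln(6.763) = 0.3186.
ζ = δ/√(4π² + δ²) = 0.3186/√(39.48 + 0.101) = 0.3186/6.291 = 0.05064.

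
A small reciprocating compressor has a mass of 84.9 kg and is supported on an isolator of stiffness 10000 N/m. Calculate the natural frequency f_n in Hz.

ω_n = √(k/m) = √(10000/84.9) = √117.8 = 10.85 rad/s.
f_n = ω_n/(2π) = 10.85/6.283 = 1.727 Hz.

1.73 Hz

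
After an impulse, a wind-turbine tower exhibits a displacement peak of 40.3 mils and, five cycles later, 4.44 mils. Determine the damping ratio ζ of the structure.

0.0700

Logarithmic decrement δ = (1/n)·ln(x₀/x_n) = (1/5)·ln(40.3/4.44) = (1/5)·ln(9.077) = 0.4411.
ζ = δ/√(4π² + δ²) = 0.4411/√(39.48 + 0.195) = 0.4411/6.299 = 0.07004.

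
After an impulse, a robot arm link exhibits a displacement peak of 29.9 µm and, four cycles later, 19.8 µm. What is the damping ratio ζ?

0.0164

Logarithmic decrement δ = (1/n)·ln(x₀/x_n) = (1/4)·ln(29.9/19.8) = (1/4)·ln(1.510) = 0.1030.
ζ = δ/√(4π² + δ²) = 0.1030/√(39.48 + 0.0106) = 0.1030/6.284 = 0.01640.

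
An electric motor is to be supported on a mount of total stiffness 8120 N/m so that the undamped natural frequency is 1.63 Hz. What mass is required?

ω_n = 2πf_n = 2π × 1.63 = 10.24 rad/s.
m = k/ω_n² = 8120/10.24² = 8120/104.9 = 77.41 kg.

77.4 kg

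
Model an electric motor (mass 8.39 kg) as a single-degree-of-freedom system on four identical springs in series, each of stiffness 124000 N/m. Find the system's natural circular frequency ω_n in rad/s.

Series springs: 1/k_eq = 4/124000, so k_eq = 124000/4 = 31000 N/m.
ω_n = √(k_eq/m) = √(31000/8.39) = √3695 = 60.79 rad/s.

60.8 rad/s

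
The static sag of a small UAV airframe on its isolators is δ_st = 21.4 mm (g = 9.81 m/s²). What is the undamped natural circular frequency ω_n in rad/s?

21.4 rad/s

ω_n = √(g/δ_st) = √(9.81/0.0214) = √458.4 = 21.41 rad/s.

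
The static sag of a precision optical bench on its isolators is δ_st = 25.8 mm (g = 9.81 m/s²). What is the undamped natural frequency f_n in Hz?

ω_n = √(g/δ_st) = √(9.81/0.0258) = √380.2 = 19.50 rad/s.
f_n = ω_n/(2π) = 19.50/6.283 = 3.103 Hz.

3.10 Hz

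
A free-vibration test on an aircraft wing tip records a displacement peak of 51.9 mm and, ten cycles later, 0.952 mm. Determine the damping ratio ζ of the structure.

Logarithmic decrement δ = (1/n)·ln(x₀/x_n) = (1/10)·ln(51.9/0.952) = (1/10)·ln(54.52) = 0.3999.
ζ = δ/√(4π² + δ²) = 0.3999/√(39.48 + 0.160) = 0.3999/6.296 = 0.06351.

0.0635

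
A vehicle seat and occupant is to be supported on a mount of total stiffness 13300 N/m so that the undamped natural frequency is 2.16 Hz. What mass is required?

ω_n = 2πf_n = 2π × 2.16 = 13.57 rad/s.
m = k/ω_n² = 13300/13.57² = 13300/184.2 = 72.21 kg.

72.2 kg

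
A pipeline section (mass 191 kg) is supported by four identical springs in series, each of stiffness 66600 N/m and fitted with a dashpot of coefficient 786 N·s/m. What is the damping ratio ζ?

0.220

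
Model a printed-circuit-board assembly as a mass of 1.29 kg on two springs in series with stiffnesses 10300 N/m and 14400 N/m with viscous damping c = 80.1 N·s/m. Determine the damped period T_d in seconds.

0.103 s

Series springs: 1/k_eq = 1/10300 + 1/14400 = 0.0001665, so k_eq = 6005 N/m.
ω_n = √(k_eq/m) = √(6005/1.29) = 68.23 rad/s.
Critical damping c_c = 2√(k_eq·m) = 2√(6005 × 1.29) = 176.0 N·s/m, so ζ = c/c_c = 80.1/176.0 = 0.4550.
ω_d = ω_n√(1 − ζ²) = 68.23 × √(1 − 0.207) = 60.75 rad/s.
T_d = 2π/ω_d = 0.1034 s.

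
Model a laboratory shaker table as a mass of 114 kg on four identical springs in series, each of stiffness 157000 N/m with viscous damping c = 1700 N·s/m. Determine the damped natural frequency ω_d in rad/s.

17.0 rad/s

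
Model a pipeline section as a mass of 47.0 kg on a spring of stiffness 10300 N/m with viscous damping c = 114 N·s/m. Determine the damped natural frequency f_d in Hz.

2.35 Hz

ω_n = √(k/m) = √(10300/47.0) = 14.80 rad/s.
Critical damping c_c = 2√(k·m) = 2√(10300 × 47.0) = 1392 N·s/m, so ζ = c/c_c = 114/1392 = 0.08192.
ω_d = ω_n√(1 − ζ²) = 14.80 × √(1 − 0.00671) = 14.75 rad/s.
f_d = ω_d/(2π) = 2.348 Hz.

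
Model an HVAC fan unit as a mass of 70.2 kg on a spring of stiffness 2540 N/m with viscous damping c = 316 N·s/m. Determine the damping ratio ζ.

0.374

ω_n = √(k/m) = √(2540/70.2) = 6.015 rad/s.
Critical damping c_c = 2√(k·m) = 2√(2540 × 70.2) = 844.5 N·s/m, so ζ = c/c_c = 316/844.5 = 0.3742.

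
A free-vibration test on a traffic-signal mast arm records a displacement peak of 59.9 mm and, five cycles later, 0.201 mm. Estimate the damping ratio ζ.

Logarithmic decrement δ = (1/n)·ln(x₀/x_n) = (1/5)·ln(59.9/0.201) = (1/5)·ln(298.0) = 1.139.
ζ = δ/√(4π² + δ²) = 1.139/√(39.48 + 1.30) = 1.139/6.386 = 0.1784.

0.178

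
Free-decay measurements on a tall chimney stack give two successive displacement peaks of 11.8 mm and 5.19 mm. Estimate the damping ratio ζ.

0.130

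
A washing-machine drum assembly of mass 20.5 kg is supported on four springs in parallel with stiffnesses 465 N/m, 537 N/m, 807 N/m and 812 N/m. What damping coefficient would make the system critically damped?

Parallel springs add: k_eq = 465 + 537 + 807 + 812 = 2621 N/m.
c_c = 2√(k_eq·m) = 2√(2621 × 20.5) = 2 × 231.8 = 463.6 N·s/m.

464 N·s/m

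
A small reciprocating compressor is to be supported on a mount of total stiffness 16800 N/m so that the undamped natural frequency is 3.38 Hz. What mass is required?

ω_n = 2πf_n = 2π × 3.38 = 21.24 rad/s.
m = k/ω_n² = 16800/21.24² = 16800/451.0 = 37.25 kg.

37.2 kg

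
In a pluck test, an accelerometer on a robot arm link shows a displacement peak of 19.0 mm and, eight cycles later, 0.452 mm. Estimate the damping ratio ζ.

0.0742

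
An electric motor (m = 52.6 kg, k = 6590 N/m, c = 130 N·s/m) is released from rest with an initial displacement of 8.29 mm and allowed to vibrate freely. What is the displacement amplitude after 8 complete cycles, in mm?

0.0312 mm

ζ = c/(2√(km)) = 130/(2√(6590 × 52.6)) = 130/1178 = 0.1104.
Logarithmic decrement δ = 2πζ/√(1 − ζ²) = 2π × 0.1104/√(1 − 0.0122) = 0.6979.
After n cycles, x_n/x₀ = e^(−nδ), so x_8 = 8.29 × e^(−8 × 0.6979) = 8.29 × 0.003759 = 0.03116 mm.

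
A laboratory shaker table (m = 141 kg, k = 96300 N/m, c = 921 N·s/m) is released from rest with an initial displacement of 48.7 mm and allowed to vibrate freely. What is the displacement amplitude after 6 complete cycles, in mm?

ζ = c/(2√(km)) = 921/(2√(96300 × 141)) = 921/7370 = 0.1250.
Logarithmic decrement δ = 2πζ/√(1 − ζ²) = 2π × 0.1250/√(1 − 0.0156) = 0.7914.
After n cycles, x_n/x₀ = e^(−nδ), so x_6 = 48.7 × e^(−6 × 0.7914) = 48.7 × 0.008665 = 0.4220 mm.

0.422 mm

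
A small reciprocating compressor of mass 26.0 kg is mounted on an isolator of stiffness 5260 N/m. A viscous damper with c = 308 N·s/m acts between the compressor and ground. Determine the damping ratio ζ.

ω_n = √(k/m) = √(5260/26.0) = 14.22 rad/s.
Critical damping c_c = 2√(k·m) = 2√(5260 × 26.0) = 739.6 N·s/m, so ζ = c/c_c = 308/739.6 = 0.4164.

0.416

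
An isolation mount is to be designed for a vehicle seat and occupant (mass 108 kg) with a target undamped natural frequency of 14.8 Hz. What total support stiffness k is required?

934000 N/m

ω_n = 2πf_n = 2π × 14.8 = 92.99 rad/s.
k = m·ω_n² = 108 × 92.99² = 108 × 8647 = 933900 N/m.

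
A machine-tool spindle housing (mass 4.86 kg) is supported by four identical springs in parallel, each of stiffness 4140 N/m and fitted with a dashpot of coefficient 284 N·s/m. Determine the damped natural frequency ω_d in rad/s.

Parallel springs add: k_eq = 4 × 4140 = 16560 N/m.
ω_n = √(k_eq/m) = √(16560/4.86) = 58.37 rad/s.
Critical damping c_c = 2√(k_eq·m) = 2√(16560 × 4.86) = 567.4 N·s/m, so ζ = c/c_c = 284/567.4 = 0.5005.
ω_d = ω_n√(1 − ζ²) = 58.37 × √(1 − 0.251) = 50.53 rad/s.

50.5 rad/s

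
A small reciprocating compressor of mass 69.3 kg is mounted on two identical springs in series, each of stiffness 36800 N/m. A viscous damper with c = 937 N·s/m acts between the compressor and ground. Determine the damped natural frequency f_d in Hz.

2.36 Hz

Series springs: 1/k_eq = 2/36800, so k_eq = 36800/2 = 18400 N/m.
ω_n = √(k_eq/m) = √(18400/69.3) = 16.29 rad/s.
Critical damping c_c = 2√(k_eq·m) = 2√(18400 × 69.3) = 2258 N·s/m, so ζ = c/c_c = 937/2258 = 0.4149.
ω_d = ω_n√(1 − ζ²) = 16.29 × √(1 − 0.172) = 14.83 rad/s.
f_d = ω_d/(2π) = 2.360 Hz.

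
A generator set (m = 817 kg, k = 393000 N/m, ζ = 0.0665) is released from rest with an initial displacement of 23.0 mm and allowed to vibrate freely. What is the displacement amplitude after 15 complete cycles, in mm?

0.0430 mm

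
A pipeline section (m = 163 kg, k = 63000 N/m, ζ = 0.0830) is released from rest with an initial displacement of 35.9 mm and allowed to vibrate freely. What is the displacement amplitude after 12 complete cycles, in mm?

0.0673 mm

Logarithmic decrement δ = 2πζ/√(1 − ζ²) = 2π × 0.08300/√(1 − 0.00689) = 0.5233.
After n cycles, x_n/x₀ = e^(−nδ), so x_12 = 35.9 × e^(−12 × 0.5233) = 35.9 × 0.001874 = 0.06727 mm.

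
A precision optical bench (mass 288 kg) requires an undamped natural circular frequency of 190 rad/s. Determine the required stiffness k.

10400000 N/m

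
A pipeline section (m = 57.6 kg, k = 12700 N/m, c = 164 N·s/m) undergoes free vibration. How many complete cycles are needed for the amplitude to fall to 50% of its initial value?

ζ = c/(2√(km)) = 164/(2√(12700 × 57.6)) = 164/1711 = 0.09587.
Logarithmic decrement δ = 2πζ/√(1 − ζ²) = 2π × 0.09587/√(1 − 0.00919) = 0.6052.
x_n/x₀ = e^(−nδ) ≤ 0.5; take ln: n ≥ ln(1/0.5)/δ = 0.6931/0.6052 = 1.145.
So 2 complete cycles are required.

2 cycles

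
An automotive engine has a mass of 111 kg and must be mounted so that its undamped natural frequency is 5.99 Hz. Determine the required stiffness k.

157000 N/m

ω_n = 2πf_n = 2π × 5.99 = 37.64 rad/s.
k = m·ω_n² = 111 × 37.64² = 111 × 1416 = 157200 N/m.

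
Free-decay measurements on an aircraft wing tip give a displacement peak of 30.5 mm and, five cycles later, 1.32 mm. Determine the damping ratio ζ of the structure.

0.0995

Logarithmic decrement δ = (1/n)·ln(x₀/x_n) = (1/5)·ln(30.5/1.32) = (1/5)·ln(23.11) = 0.6280.
ζ = δ/√(4π² + δ²) = 0.6280/√(39.48 + 0.394) = 0.6280/6.314 = 0.09946.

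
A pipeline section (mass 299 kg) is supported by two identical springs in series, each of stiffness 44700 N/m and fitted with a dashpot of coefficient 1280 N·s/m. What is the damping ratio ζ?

0.248

Series springs: 1/k_eq = 2/44700, so k_eq = 44700/2 = 22350 N/m.
ω_n = √(k_eq/m) = √(22350/299) = 8.646 rad/s.
Critical damping c_c = 2√(k_eq·m) = 2√(22350 × 299) = 5170 N·s/m, so ζ = c/c_c = 1280/5170 = 0.2476.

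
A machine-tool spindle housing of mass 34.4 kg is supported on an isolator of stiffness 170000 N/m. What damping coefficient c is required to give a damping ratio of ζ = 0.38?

c_c = 2√(k·m) = 2√(170000 × 34.4) = 4837 N·s/m.
c = ζ·c_c = 0.38 × 4837 = 1838 N·s/m.

1840 N·s/m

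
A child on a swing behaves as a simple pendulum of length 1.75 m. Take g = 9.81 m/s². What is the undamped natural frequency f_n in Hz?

0.377 Hz

For a simple pendulum ω_n = √(g/L) = √(9.81/1.75) = √5.606 = 2.368 rad/s.
f_n = ω_n/(2π) = 2.368/6.283 = 0.3768 Hz.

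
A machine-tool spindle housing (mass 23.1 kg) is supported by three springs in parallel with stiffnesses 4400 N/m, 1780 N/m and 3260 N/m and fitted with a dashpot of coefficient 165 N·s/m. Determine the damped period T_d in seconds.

0.316 s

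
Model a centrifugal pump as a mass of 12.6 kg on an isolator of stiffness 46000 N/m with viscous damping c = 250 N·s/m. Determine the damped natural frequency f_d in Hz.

9.49 Hz

ω_n = √(k/m) = √(46000/12.6) = 60.42 rad/s.
Critical damping c_c = 2√(k·m) = 2√(46000 × 12.6) = 1523 N·s/m, so ζ = c/c_c = 250/1523 = 0.1642.
ω_d = ω_n√(1 − ζ²) = 60.42 × √(1 − 0.0270) = 59.60 rad/s.
f_d = ω_d/(2π) = 9.486 Hz.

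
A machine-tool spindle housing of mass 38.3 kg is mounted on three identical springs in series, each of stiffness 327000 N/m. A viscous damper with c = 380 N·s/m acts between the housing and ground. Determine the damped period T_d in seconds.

0.118 s

Series springs: 1/k_eq = 3/327000, so k_eq = 327000/3 = 109000 N/m.
ω_n = √(k_eq/m) = √(109000/38.3) = 53.35 rad/s.
Critical damping c_c = 2√(k_eq·m) = 2√(109000 × 38.3) = 4086 N·s/m, so ζ = c/c_c = 380/4086 = 0.09299.
ω_d = ω_n√(1 − ζ²) = 53.35 × √(1 − 0.00865) = 53.12 rad/s.
T_d = 2π/ω_d = 0.1183 s.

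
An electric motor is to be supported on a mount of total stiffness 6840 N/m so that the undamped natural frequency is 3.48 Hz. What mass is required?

14.3 kg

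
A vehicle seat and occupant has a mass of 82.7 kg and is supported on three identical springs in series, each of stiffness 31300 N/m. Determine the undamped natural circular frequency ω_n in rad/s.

11.2 rad/s

Series springs: 1/k_eq = 3/31300, so k_eq = 31300/3 = 10430 N/m.
ω_n = √(k_eq/m) = √(10430/82.7) = √126.2 = 11.23 rad/s.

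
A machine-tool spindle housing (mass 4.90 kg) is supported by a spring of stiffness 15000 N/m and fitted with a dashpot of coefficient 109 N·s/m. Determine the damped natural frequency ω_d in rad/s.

54.2 rad/s

ω_n = √(k/m) = √(15000/4.90) = 55.33 rad/s.
Critical damping c_c = 2√(k·m) = 2√(15000 × 4.90) = 542.2 N·s/m, so ζ = c/c_c = 109/542.2 = 0.2010.
ω_d = ω_n√(1 − ζ²) = 55.33 × √(1 − 0.0404) = 54.20 rad/s.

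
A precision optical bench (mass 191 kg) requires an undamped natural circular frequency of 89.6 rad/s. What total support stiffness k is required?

k = m·ω_n² = 191 × 89.60² = 191 × 8028 = 1533000 N/m.

1530000 N/m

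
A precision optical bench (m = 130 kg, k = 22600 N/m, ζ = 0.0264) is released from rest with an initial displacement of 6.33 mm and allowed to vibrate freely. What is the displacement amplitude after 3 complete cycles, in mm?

Logarithmic decrement δ = 2πζ/√(1 − ζ²) = 2π × 0.02640/√(1 − 0.000697) = 0.1659.
After n cycles, x_n/x₀ = e^(−nδ), so x_3 = 6.33 × e^(−3 × 0.1659) = 6.33 × 0.6079 = 3.848 mm.

3.85 mm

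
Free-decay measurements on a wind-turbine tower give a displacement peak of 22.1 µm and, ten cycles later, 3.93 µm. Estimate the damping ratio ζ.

Logarithmic decrement δ = (1/n)·ln(x₀/x_n) = (1/10)·ln(22.1/3.93) = (1/10)·ln(5.623) = 0.1727.
ζ = δ/√(4π² + δ²) = 0.1727/√(39.48 + 0.0298) = 0.1727/6.286 = 0.02747.

0.0275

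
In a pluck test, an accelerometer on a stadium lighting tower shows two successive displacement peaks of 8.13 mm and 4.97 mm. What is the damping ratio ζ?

Logarithmic decrement δ = (1/n)·ln(x₀/x_n) = (1/1)·ln(8.13/4.97) = (1/1)·ln(1.636) = 0.4921.
ζ = δ/√(4π² + δ²) = 0.4921/√(39.48 + 0.242) = 0.4921/6.302 = 0.07809.

0.0781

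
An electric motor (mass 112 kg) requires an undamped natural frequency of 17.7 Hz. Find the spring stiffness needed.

1390000 N/m

ω_n = 2πf_n = 2π × 17.7 = 111.2 rad/s.
k = m·ω_n² = 112 × 111.2² = 112 × 12370 = 1385000 N/m.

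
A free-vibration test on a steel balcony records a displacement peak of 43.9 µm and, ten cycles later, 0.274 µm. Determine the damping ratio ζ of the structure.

Logarithmic decrement δ = (1/n)·ln(x₀/x_n) = (1/10)·ln(43.9/0.274) = (1/10)·ln(160.2) = 0.5077.
ζ = δ/√(4π² + δ²) = 0.5077/√(39.48 + 0.258) = 0.5077/6.304 = 0.08053.

0.0805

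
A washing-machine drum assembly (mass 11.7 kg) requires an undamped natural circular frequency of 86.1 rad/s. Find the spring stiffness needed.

86700 N/m

k = m·ω_n² = 11.7 × 86.10² = 11.7 × 7413 = 86730 N/m.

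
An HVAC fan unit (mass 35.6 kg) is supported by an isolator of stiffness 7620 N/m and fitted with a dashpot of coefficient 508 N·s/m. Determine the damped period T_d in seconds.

0.492 s

ω_n = √(k/m) = √(7620/35.6) = 14.63 rad/s.
Critical damping c_c = 2√(k·m) = 2√(7620 × 35.6) = 1042 N·s/m, so ζ = c/c_c = 508/1042 = 0.4877.
ω_d = ω_n√(1 − ζ²) = 14.63 × √(1 − 0.238) = 12.77 rad/s.
T_d = 2π/ω_d = 0.4919 s.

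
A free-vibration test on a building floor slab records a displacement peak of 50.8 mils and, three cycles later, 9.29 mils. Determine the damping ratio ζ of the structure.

Logarithmic decrement δ = (1/n)·ln(x₀/x_n) = (1/3)·ln(50.8/9.29) = (1/3)·ln(5.468) = 0.5663.
ζ = δ/√(4π² + δ²) = 0.5663/√(39.48 + 0.321) = 0.5663/6.309 = 0.08977.

0.0898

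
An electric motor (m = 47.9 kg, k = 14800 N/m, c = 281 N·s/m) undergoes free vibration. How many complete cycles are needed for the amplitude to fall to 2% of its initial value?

4 cycles

ζ = c/(2√(km)) = 281/(2√(14800 × 47.9)) = 281/1684 = 0.1669.
Logarithmic decrement δ = 2πζ/√(1 − ζ²) = 2π × 0.1669/√(1 − 0.0278) = 1.063.
x_n/x₀ = e^(−nδ) ≤ 0.02; take ln: n ≥ ln(1/0.02)/δ = 3.912/1.063 = 3.679.
So 4 complete cycles are required.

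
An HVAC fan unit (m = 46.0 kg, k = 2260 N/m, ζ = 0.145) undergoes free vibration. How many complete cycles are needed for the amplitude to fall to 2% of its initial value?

Logarithmic decrement δ = 2πζ/√(1 − ζ²) = 2π × 0.1450/√(1 − 0.0210) = 0.9208.
x_n/x₀ = e^(−nδ) ≤ 0.02; take ln: n ≥ ln(1/0.02)/δ = 3.912/0.9208 = 4.249.
So 5 complete cycles are required.

5 cycles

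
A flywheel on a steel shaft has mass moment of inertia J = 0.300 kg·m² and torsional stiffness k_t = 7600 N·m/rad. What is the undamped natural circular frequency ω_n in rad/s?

ω_n = √(k_t/J) = √(7600/0.300) = √25330 = 159.2 rad/s.

159 rad/s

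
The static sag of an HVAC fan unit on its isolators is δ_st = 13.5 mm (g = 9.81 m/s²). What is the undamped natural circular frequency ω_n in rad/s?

ω_n = √(g/δ_st) = √(9.81/0.0135) = √726.7 = 26.96 rad/s.

27.0 rad/s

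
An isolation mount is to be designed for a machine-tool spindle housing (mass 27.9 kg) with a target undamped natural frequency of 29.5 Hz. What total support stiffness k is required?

959000 N/m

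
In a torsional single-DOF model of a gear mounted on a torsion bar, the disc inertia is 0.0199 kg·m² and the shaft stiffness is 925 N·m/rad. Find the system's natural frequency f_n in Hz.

ω_n = √(k_t/J) = √(925/0.0199) = √46480 = 215.6 rad/s.
f_n = ω_n/(2π) = 215.6/6.283 = 34.31 Hz.

34.3 Hz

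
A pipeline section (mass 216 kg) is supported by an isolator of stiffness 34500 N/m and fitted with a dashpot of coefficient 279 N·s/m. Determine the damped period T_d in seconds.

0.498 s

ω_n = √(k/m) = √(34500/216) = 12.64 rad/s.
Critical damping c_c = 2√(k·m) = 2√(34500 × 216) = 5460 N·s/m, so ζ = c/c_c = 279/5460 = 0.05110.
ω_d = ω_n√(1 − ζ²) = 12.64 × √(1 − 0.00261) = 12.62 rad/s.
T_d = 2π/ω_d = 0.4978 s.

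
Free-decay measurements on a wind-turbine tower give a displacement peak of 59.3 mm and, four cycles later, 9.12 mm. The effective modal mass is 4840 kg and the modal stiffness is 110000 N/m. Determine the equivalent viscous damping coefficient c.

Logarithmic decrement δ = (1/n)·ln(x₀/x_n) = (1/4)·ln(59.3/9.12) = (1/4)·ln(6.502) = 0.4680.
ζ = δ/√(4π² + δ²) = 0.4680/√(39.48 + 0.219) = 0.4680/6.301 = 0.07428.
c = ζ · 2√(km) = 0.07428 × 2√(110000 × 4840) = 0.07428 × 46150 = 3428 N·s/m.

3430 N·s/m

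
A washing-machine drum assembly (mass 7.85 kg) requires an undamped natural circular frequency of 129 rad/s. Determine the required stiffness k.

k = m·ω_n² = 7.85 × 129.0² = 7.85 × 16640 = 130600 N/m.

131000 N/m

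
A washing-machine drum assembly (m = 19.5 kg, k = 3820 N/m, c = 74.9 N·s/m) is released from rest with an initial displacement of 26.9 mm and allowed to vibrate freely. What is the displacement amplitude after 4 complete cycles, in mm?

ζ = c/(2√(km)) = 74.9/(2√(3820 × 19.5)) = 74.9/545.9 = 0.1372.
Logarithmic decrement δ = 2πζ/√(1 − ζ²) = 2π × 0.1372/√(1 − 0.0188) = 0.8704.
After n cycles, x_n/x₀ = e^(−nδ), so x_4 = 26.9 × e^(−4 × 0.8704) = 26.9 × 0.03076 = 0.8275 mm.

0.827 mm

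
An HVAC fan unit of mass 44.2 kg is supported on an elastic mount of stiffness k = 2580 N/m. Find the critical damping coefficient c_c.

675 N·s/m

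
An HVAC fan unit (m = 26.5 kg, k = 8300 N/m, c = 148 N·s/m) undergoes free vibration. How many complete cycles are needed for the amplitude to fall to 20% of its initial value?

2 cycles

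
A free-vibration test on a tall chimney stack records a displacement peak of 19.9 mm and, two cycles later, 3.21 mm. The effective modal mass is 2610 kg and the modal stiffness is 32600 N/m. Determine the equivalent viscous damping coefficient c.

Logarithmic decrement δ = (1/n)·ln(x₀/x_n) = (1/2)·ln(19.9/3.21) = (1/2)·ln(6.199) = 0.9122.
ζ = δ/√(4π² + δ²) = 0.9122/√(39.48 + 0.832) = 0.9122/6.349 = 0.1437.
c = ζ · 2√(km) = 0.1437 × 2√(32600 × 2610) = 0.1437 × 18450 = 2651 N·s/m.

2650 N·s/m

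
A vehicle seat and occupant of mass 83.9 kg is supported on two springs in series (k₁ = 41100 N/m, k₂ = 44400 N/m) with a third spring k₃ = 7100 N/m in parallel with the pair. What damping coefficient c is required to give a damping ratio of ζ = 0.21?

649 N·s/m

Series pair: k_s = k₁k₂/(k₁+k₂) = (41100)(44400)/(41100 + 44400) = 21340 N/m. In parallel with k₃: k_eq = 21340 + 7100 = 28440 N/m.
c_c = 2√(k_eq·m) = 2√(28440 × 83.9) = 3090 N·s/m.
c = ζ·c_c = 0.21 × 3090 = 648.8 N·s/m.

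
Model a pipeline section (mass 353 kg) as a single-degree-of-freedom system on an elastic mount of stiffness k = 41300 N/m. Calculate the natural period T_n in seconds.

ω_n = √(k/m) = √(41300/353) = √117.0 = 10.82 rad/s.
T_n = 2π/ω_n = 6.283/10.82 = 0.5809 s.

0.581 s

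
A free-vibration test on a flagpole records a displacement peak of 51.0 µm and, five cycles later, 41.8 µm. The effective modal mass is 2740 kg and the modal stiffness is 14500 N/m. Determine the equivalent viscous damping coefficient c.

79.8 N·s/m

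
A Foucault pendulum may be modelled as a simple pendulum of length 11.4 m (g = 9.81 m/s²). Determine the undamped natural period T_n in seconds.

For a simple pendulum ω_n = √(g/L) = √(9.81/11.4) = √0.8605 = 0.9276 rad/s.
T_n = 2π/ω_n = 6.283/0.9276 = 6.773 s.

6.77 s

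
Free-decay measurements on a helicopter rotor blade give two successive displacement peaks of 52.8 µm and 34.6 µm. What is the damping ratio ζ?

0.0671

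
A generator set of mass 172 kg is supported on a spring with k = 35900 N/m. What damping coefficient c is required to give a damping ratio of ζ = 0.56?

c_c = 2√(k·m) = 2√(35900 × 172) = 4970 N·s/m.
c = ζ·c_c = 0.56 × 4970 = 2783 N·s/m.

2780 N·s/m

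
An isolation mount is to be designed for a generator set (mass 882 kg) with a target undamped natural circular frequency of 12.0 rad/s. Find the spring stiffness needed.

127000 N/m

k = m·ω_n² = 882 × 12.00² = 882 × 144.0 = 127000 N/m.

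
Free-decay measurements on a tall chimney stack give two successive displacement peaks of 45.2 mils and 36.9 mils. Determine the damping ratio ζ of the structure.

Logarithmic decrement δ = (1/n)·ln(x₀/x_n) = (1/1)·ln(45.2/36.9) = (1/1)·ln(1.225) = 0.2029.
ζ = δ/√(4π² + δ²) = 0.2029/√(39.48 + 0.0412) = 0.2029/6.286 = 0.03227.

0.0323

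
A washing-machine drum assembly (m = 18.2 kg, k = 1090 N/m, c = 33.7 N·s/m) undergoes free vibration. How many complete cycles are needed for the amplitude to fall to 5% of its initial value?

4 cycles

ζ = c/(2√(km)) = 33.7/(2√(1090 × 18.2)) = 33.7/281.7 = 0.1196.
Logarithmic decrement δ = 2πζ/√(1 − ζ²) = 2π × 0.1196/√(1 − 0.0143) = 0.7571.
x_n/x₀ = e^(−nδ) ≤ 0.05; take ln: n ≥ ln(1/0.05)/δ = 2.996/0.7571 = 3.957.
So 4 complete cycles are required.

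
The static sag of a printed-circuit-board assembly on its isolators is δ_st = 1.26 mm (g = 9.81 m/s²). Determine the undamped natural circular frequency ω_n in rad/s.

ω_n = √(g/δ_st) = √(9.81/0.00126) = √7786 = 88.24 rad/s.

88.2 rad/s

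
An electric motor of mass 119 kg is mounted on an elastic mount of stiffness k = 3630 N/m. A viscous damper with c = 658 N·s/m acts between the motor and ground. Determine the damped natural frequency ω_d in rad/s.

ω_n = √(k/m) = √(3630/119) = 5.523 rad/s.
Critical damping c_c = 2√(k·m) = 2√(3630 × 119) = 1314 N·s/m, so ζ = c/c_c = 658/1314 = 0.5006.
ω_d = ω_n√(1 − ζ²) = 5.523 × √(1 − 0.251) = 4.781 rad/s.

4.78 rad/s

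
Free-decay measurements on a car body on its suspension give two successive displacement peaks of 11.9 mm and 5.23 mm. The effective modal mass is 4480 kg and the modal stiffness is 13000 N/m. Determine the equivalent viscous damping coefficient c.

Logarithmic decrement δ = (1/n)·ln(x₀/x_n) = (1/1)·ln(11.9/5.23) = (1/1)·ln(2.275) = 0.8221.
ζ = δ/√(4π² + δ²) = 0.8221/√(39.48 + 0.676) = 0.8221/6.337 = 0.1297.
c = ζ · 2√(km) = 0.1297 × 2√(13000 × 4480) = 0.1297 × 15260 = 1980 N·s/m.

1980 N·s/m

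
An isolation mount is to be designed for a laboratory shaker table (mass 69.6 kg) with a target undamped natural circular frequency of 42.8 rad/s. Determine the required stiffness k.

127000 N/m

k = m·ω_n² = 69.6 × 42.80² = 69.6 × 1832 = 127500 N/m.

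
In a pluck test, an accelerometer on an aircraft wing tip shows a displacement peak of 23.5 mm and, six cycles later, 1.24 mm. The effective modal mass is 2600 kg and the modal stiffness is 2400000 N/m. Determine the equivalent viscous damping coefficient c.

Logarithmic decrement δ = (1/n)·ln(x₀/x_n) = (1/6)·ln(23.5/1.24) = (1/6)·ln(18.95) = 0.4903.
ζ = δ/√(4π² + δ²) = 0.4903/√(39.48 + 0.240) = 0.4903/6.302 = 0.07780.
c = ζ · 2√(km) = 0.07780 × 2√(2400000 × 2600) = 0.07780 × 158000 = 12290 N·s/m.

12300 N·s/m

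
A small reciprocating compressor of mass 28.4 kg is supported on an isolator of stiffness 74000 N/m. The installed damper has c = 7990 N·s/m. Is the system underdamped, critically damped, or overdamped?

overdamped

c_c = 2√(k·m) = 2899 N·s/m; ζ = c/c_c = 7990/2899 = 2.76.
Since ζ > 1 the system is overdamped.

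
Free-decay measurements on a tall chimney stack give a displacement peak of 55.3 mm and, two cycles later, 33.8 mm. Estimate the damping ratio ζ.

0.0391

Logarithmic decrement δ = (1/n)·ln(x₀/x_n) = (1/2)·ln(55.3/33.8) = (1/2)·ln(1.636) = 0.2462.
ζ = δ/√(4π² + δ²) = 0.2462/√(39.48 + 0.0606) = 0.2462/6.288 = 0.03915.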